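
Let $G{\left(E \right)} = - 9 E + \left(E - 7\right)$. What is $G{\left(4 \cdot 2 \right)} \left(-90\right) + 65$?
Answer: $6455$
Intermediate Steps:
$G{\left(E \right)} = -7 - 8 E$ ($G{\left(E \right)} = - 9 E + \left(E - 7\right) = - 9 E + \left(-7 + E\right) = -7 - 8 E$)
$G{\left(4 \cdot 2 \right)} \left(-90\right) + 65 = \left(-7 - 8 \cdot 4 \cdot 2\right) \left(-90\right) + 65 = \left(-7 - 64\right) \left(-90\right) + 65 = \left(-71\right) \left(-90\right) + 65 = 6390 + 65 = 6455$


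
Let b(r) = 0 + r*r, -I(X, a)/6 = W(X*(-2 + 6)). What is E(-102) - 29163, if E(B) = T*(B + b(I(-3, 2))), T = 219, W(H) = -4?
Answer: 74643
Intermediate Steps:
I(X, a) = 24 (I(X, a) = -6*(-4) = 24)
b(r) = r**2 (b(r) = 0 + r**2 = r**2)
E(B) = 126144 + 219*B (E(B) = 219*(B + 24**2) = 219*(B + 576) = 219*(576 + B) = 126144 + 219*B)
E(-102) - 29163 = (126144 + 219*(-102)) - 29163 = (126144 - 22338) - 29163 = 103806 - 29163 = 74643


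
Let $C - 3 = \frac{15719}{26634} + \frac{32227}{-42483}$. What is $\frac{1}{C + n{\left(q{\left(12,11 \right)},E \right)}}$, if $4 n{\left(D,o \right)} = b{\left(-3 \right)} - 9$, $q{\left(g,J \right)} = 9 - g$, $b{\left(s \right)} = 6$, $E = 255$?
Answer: $\frac{754328148}{1570209239} \approx 0.4804$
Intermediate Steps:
$n{\left(D,o \right)} = - \frac{3}{4}$ ($n{\left(D,o \right)} = \frac{6 - 9}{4} = \frac{1}{4} \left(-3\right) = - \frac{3}{4}$)
$C = \frac{1067977675}{377164074}$ ($C = 3 + \left(\frac{15719}{26634} + \frac{32227}{-42483}\right) = 3 + \left(15719 \cdot \frac{1}{26634} + 32227 \left(- \frac{1}{42483}\right)\right) = 3 + \left(\frac{15719}{26634} - \frac{32227}{42483}\right) = 3 - \frac{63514547}{377164074} = \frac{1067977675}{377164074} \approx 2.8316$)
$\frac{1}{C + n{\left(q{\left(12,11 \right)},E \right)}} = \frac{1}{\frac{1067977675}{377164074} - \frac{3}{4}} = \frac{1}{\frac{1570209239}{754328148}} = \frac{754328148}{1570209239}$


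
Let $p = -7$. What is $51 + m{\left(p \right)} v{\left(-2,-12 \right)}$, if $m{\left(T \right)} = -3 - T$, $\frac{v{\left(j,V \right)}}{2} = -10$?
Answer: $-29$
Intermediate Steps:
$v{\left(j,V \right)} = -20$ ($v{\left(j,V \right)} = 2 \left(-10\right) = -20$)
$51 + m{\left(p \right)} v{\left(-2,-12 \right)} = 51 + \left(-3 - -7\right) \left(-20\right) = 51 + \left(-3 + 7\right) \left(-20\right) = 51 + 4 \left(-20\right) = 51 - 80 = -29$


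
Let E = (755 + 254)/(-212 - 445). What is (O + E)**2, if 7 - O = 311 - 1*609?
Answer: 39750789376/431649 ≈ 92091.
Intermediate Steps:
E = -1009/657 (E = 1009/(-657) = 1009*(-1/657) = -1009/657 ≈ -1.5358)
O = 305 (O = 7 - (311 - 1*609) = 7 - (311 - 609) = 7 - 1*(-298) = 7 + 298 = 305)
(O + E)**2 = (305 - 1009/657)**2 = (199376/657)**2 = 39750789376/431649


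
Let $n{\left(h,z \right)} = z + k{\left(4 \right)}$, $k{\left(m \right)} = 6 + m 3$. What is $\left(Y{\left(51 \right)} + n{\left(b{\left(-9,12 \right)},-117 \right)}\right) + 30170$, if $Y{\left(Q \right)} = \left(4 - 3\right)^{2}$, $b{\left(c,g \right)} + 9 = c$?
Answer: $30072$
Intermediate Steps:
$k{\left(m \right)} = 6 + 3 m$
$b{\left(c,g \right)} = -9 + c$
$Y{\left(Q \right)} = 1$ ($Y{\left(Q \right)} = 1^{2} = 1$)
$n{\left(h,z \right)} = 18 + z$ ($n{\left(h,z \right)} = z + \left(6 + 3 \cdot 4\right) = z + \left(6 + 12\right) = z + 18 = 18 + z$)
$\left(Y{\left(51 \right)} + n{\left(b{\left(-9,12 \right)},-117 \right)}\right) + 30170 = \left(1 + \left(18 - 117\right)\right) + 30170 = \left(1 - 99\right) + 30170 = -98 + 30170 = 30072$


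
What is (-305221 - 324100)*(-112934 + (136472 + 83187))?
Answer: -67164283725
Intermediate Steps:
(-305221 - 324100)*(-112934 + (136472 + 83187)) = -629321*(-112934 + 219659) = -629321*106725 = -67164283725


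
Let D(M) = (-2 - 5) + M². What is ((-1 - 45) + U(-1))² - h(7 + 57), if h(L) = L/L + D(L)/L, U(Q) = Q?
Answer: 137223/64 ≈ 2144.1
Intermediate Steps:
D(M) = -7 + M²
h(L) = 1 + (-7 + L²)/L (h(L) = L/L + (-7 + L²)/L = 1 + (-7 + L²)/L)
((-1 - 45) + U(-1))² - h(7 + 57) = ((-1 - 45) - 1)² - (1 + (7 + 57) - 7/(7 + 57)) = (-46 - 1)² - (1 + 64 - 7/64) = (-47)² - (1 + 64 - 7*1/64) = 2209 - (1 + 64 - 7/64) = 2209 - 1*4153/64 = 2209 - 4153/64 = 137223/64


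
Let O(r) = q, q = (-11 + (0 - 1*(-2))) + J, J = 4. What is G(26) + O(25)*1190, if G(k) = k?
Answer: -5924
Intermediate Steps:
q = -5 (q = (-11 + (0 - 1*(-2))) + 4 = (-11 + (0 + 2)) + 4 = (-11 + 2) + 4 = -9 + 4 = -5)
O(r) = -5
G(26) + O(25)*1190 = 26 - 5*1190 = 26 - 5950 = -5924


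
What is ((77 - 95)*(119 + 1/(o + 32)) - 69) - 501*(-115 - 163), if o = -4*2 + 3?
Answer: 411199/3 ≈ 1.3707e+5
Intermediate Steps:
o = -5 (o = -8 + 3 = -5)
((77 - 95)*(119 + 1/(o + 32)) - 69) - 501*(-115 - 163) = ((77 - 95)*(119 + 1/(-5 + 32)) - 69) - 501*(-115 - 163) = (-18*(119 + 1/27) - 69) - 501*(-278) = (-18*(119 + 1/27) - 69) + 139278 = (-18*3214/27 - 69) + 139278 = (-6428/3 - 69) + 139278 = -6635/3 + 139278 = 411199/3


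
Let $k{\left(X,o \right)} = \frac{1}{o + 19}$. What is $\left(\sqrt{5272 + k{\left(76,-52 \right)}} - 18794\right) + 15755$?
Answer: $-3039 + \frac{5 \sqrt{229647}}{33} \approx -2966.4$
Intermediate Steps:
$k{\left(X,o \right)} = \frac{1}{19 + o}$
$\left(\sqrt{5272 + k{\left(76,-52 \right)}} - 18794\right) + 15755 = \left(\sqrt{5272 + \frac{1}{19 - 52}} - 18794\right) + 15755 = \left(\sqrt{5272 + \frac{1}{-33}} - 18794\right) + 15755 = \left(\sqrt{5272 - \frac{1}{33}} - 18794\right) + 15755 = \left(\sqrt{\frac{173975}{33}} - 18794\right) + 15755 = \left(\frac{5 \sqrt{229647}}{33} - 18794\right) + 15755 = \left(-18794 + \frac{5 \sqrt{229647}}{33}\right) + 15755 = -3039 + \frac{5 \sqrt{229647}}{33}$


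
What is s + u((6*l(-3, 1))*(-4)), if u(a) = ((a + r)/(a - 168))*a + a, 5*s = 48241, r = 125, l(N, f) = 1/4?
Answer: 1398714/145 ≈ 9646.3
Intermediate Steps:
l(N, f) = ¼
s = 48241/5 (s = (⅕)*48241 = 48241/5 ≈ 9648.2)
u(a) = a + a*(125 + a)/(-168 + a) (u(a) = ((a + 125)/(a - 168))*a + a = ((125 + a)/(-168 + a))*a + a = a*(125 + a)/(-168 + a) + a = a + a*(125 + a)/(-168 + a))
s + u((6*l(-3, 1))*(-4)) = 48241/5 + ((6*(¼))*(-4))*(-43 + 2*((6*(¼))*(-4)))/(-168 + (6*(¼))*(-4)) = 48241/5 + ((3/2)*(-4))*(-43 + 2*((3/2)*(-4)))/(-168 + (3/2)*(-4)) = 48241/5 - 6*(-43 + 2*(-6))/(-168 - 6) = 48241/5 - 6*(-43 - 12)/(-174) = 48241/5 - 6*(-1/174)*(-55) = 48241/5 - 55/29 = 1398714/145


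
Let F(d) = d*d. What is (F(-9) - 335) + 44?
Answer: -210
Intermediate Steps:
F(d) = d²
(F(-9) - 335) + 44 = ((-9)² - 335) + 44 = (81 - 335) + 44 = -254 + 44 = -210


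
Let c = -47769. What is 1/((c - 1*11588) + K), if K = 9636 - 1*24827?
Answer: -1/74548 ≈ -1.3414e-5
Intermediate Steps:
K = -15191 (K = 9636 - 24827 = -15191)
1/((c - 1*11588) + K) = 1/((-47769 - 1*11588) - 15191) = 1/((-47769 - 11588) - 15191) = 1/(-59357 - 15191) = 1/(-74548) = -1/74548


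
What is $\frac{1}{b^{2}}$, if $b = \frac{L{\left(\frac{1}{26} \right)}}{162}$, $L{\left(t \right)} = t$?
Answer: $17740944$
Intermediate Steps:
$b = \frac{1}{4212}$ ($b = \frac{1}{26 \cdot 162} = \frac{1}{26} \cdot \frac{1}{162} = \frac{1}{4212} \approx 0.00023742$)
$\frac{1}{b^{2}} = \frac{1}{\left(\frac{1}{4212}\right)^{2}} = \frac{1}{\frac{1}{17740944}} = 17740944$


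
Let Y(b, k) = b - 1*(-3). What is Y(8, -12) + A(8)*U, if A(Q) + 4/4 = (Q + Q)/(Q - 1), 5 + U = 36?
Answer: 356/7 ≈ 50.857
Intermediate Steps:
U = 31 (U = -5 + 36 = 31)
A(Q) = -1 + 2*Q/(-1 + Q) (A(Q) = -1 + (Q + Q)/(Q - 1) = -1 + (2*Q)/(-1 + Q) = -1 + 2*Q/(-1 + Q))
Y(b, k) = 3 + b (Y(b, k) = b + 3 = 3 + b)
Y(8, -12) + A(8)*U = (3 + 8) + ((1 + 8)/(-1 + 8))*31 = 11 + (9/7)*31 = 11 + 279/7 = 356/7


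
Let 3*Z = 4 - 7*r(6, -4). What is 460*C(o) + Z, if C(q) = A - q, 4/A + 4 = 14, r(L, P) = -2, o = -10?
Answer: 4790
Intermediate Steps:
A = ⅖ (A = 4/(-4 + 14) = 4/10 = 4*(⅒) = ⅖ ≈ 0.40000)
C(q) = ⅖ - q
Z = 6 (Z = (4 - 7*(-2))/3 = (4 + 14)/3 = (⅓)*18 = 6)
460*C(o) + Z = 460*(⅖ - 1*(-10)) + 6 = 460*(⅖ + 10) + 6 = 460*(52/5) + 6 = 4784 + 6 = 4790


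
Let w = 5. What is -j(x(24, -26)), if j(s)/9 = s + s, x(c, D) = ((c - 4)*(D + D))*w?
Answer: 93600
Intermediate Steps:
x(c, D) = 10*D*(-4 + c) (x(c, D) = ((c - 4)*(D + D))*5 = ((-4 + c)*(2*D))*5 = (2*D*(-4 + c))*5 = 10*D*(-4 + c))
j(s) = 18*s (j(s) = 9*(s + s) = 9*(2*s) = 18*s)
-j(x(24, -26)) = -18*10*(-26)*(-4 + 24) = -18*10*(-26)*20 = -18*(-5200) = -1*(-93600) = 93600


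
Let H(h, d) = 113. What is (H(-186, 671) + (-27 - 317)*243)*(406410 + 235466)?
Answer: -53583166604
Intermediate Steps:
(H(-186, 671) + (-27 - 317)*243)*(406410 + 235466) = (113 + (-27 - 317)*243)*(406410 + 235466) = (113 - 344*243)*641876 = (113 - 83592)*641876 = -83479*641876 = -53583166604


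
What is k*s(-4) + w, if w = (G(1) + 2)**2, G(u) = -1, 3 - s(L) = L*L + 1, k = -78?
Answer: 1093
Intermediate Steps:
s(L) = 2 - L**2 (s(L) = 3 - (L*L + 1) = 3 - (L**2 + 1) = 3 - (1 + L**2) = 3 + (-1 - L**2) = 2 - L**2)
w = 1 (w = (-1 + 2)**2 = 1**2 = 1)
k*s(-4) + w = -78*(2 - 1*(-4)**2) + 1 = -78*(2 - 1*16) + 1 = -78*(2 - 16) + 1 = -78*(-14) + 1 = 1092 + 1 = 1093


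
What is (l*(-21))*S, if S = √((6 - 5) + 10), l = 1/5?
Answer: -21*√11/5 ≈ -13.930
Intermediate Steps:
l = ⅕ ≈ 0.20000
S = √11 (S = √(1 + 10) = √11 ≈ 3.3166)
(l*(-21))*S = ((⅕)*(-21))*√11 = -21*√11/5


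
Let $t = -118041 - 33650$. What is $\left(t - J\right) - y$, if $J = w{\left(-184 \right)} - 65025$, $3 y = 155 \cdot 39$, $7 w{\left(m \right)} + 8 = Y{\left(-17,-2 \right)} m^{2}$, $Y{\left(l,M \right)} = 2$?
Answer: $-98353$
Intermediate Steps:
$w{\left(m \right)} = - \frac{8}{7} + \frac{2 m^{2}}{7}$
$t = -151691$
$y = 2015$ ($y = \frac{155 \cdot 39}{3} = \frac{1}{3} \cdot 6045 = 2015$)
$J = -55353$ ($J = \left(- \frac{8}{7} + \frac{2 \left(-184\right)^{2}}{7}\right) - 65025 = \left(- \frac{8}{7} + \frac{2}{7} \cdot 33856\right) - 65025 = \left(- \frac{8}{7} + \frac{67712}{7}\right) - 65025 = 9672 - 65025 = -55353$)
$\left(t - J\right) - y = \left(-151691 - -55353\right) - 2015 = \left(-151691 + 55353\right) - 2015 = -96338 - 2015 = -98353$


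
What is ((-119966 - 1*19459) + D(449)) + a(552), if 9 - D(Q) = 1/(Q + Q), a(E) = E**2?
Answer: 148428623/898 ≈ 1.6529e+5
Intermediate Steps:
D(Q) = 9 - 1/(2*Q) (D(Q) = 9 - 1/(Q + Q) = 9 - 1/(2*Q))
((-119966 - 1*19459) + D(449)) + a(552) = ((-119966 - 1*19459) + (9 - 1/2/449)) + 552**2 = ((-119966 - 19459) + (9 - 1/2*1/449)) + 304704 = (-139425 + (9 - 1/898)) + 304704 = (-139425 + 8081/898) + 304704 = -125195569/898 + 304704 = 148428623/898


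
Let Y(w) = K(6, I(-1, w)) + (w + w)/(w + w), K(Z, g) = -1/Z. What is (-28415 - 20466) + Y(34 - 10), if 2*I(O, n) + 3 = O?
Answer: -293281/6 ≈ -48880.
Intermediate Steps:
I(O, n) = -3/2 + O/2
Y(w) = ⅚ (Y(w) = -1/6 + (w + w)/(w + w) = -1*⅙ + (2*w)/((2*w)) = -⅙ + (2*w)*(1/(2*w)) = -⅙ + 1 = ⅚)
(-28415 - 20466) + Y(34 - 10) = (-28415 - 20466) + ⅚ = -48881 + ⅚ = -293281/6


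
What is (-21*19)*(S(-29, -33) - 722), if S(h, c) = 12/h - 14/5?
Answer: 41957244/145 ≈ 2.8936e+5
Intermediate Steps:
S(h, c) = -14/5 + 12/h (S(h, c) = 12/h - 14*⅕ = 12/h - 14/5 = -14/5 + 12/h)
(-21*19)*(S(-29, -33) - 722) = (-21*19)*((-14/5 + 12/(-29)) - 722) = -399*((-14/5 + 12*(-1/29)) - 722) = -399*((-14/5 - 12/29) - 722) = -399*(-466/145 - 722) = -399*(-105156/145) = 41957244/145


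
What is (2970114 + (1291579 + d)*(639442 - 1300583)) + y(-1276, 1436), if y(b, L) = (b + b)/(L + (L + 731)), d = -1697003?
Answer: 965767572226942/3603 ≈ 2.6805e+11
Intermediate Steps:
y(b, L) = 2*b/(731 + 2*L) (y(b, L) = (2*b)/(L + (731 + L)) = (2*b)/(731 + 2*L) = 2*b/(731 + 2*L))
(2970114 + (1291579 + d)*(639442 - 1300583)) + y(-1276, 1436) = (2970114 + (1291579 - 1697003)*(639442 - 1300583)) + 2*(-1276)/(731 + 2*1436) = (2970114 - 405424*(-661141)) + 2*(-1276)/(731 + 2872) = (2970114 + 268042428784) + 2*(-1276)/3603 = 268045398898 + 2*(-1276)*(1/3603) = 268045398898 - 2552/3603 = 965767572226942/3603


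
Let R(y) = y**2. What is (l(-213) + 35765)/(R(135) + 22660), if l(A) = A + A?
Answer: 35339/40885 ≈ 0.86435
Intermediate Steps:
l(A) = 2*A
(l(-213) + 35765)/(R(135) + 22660) = (2*(-213) + 35765)/(135**2 + 22660) = (-426 + 35765)/(18225 + 22660) = 35339/40885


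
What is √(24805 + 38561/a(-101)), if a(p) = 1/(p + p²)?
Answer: √389490905 ≈ 19736.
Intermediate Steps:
√(24805 + 38561/a(-101)) = √(24805 + 38561/((1/((-101)*(1 - 101))))) = √(24805 + 38561/((-1/101/(-100)))) = √(24805 + 38561/((-1/101*(-1/100)))) = √(24805 + 38561/(1/10100)) = √(24805 + 38561*10100) = √(24805 + 389466100) = √389490905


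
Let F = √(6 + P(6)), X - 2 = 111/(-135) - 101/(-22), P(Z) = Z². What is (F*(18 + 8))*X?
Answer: 74243*√42/495 ≈ 972.02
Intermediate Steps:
X = 5711/990 (X = 2 + (111/(-135) - 101/(-22)) = 2 + (111*(-1/135) - 101*(-1/22)) = 2 + (-37/45 + 101/22) = 2 + 3731/990 = 5711/990 ≈ 5.7687)
F = √42 (F = √(6 + 6²) = √(6 + 36) = √42 ≈ 6.4807)
(F*(18 + 8))*X = (√42*(18 + 8))*(5711/990) = (√42*26)*(5711/990) = (26*√42)*(5711/990) = 74243*√42/495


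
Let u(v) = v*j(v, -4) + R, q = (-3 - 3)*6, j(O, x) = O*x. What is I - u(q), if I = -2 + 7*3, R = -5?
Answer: 5208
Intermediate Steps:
I = 19 (I = -2 + 21 = 19)
q = -36 (q = -6*6 = -36)
u(v) = -5 - 4*v² (u(v) = v*(v*(-4)) - 5 = v*(-4*v) - 5 = -4*v² - 5 = -5 - 4*v²)
I - u(q) = 19 - (-5 - 4*(-36)²) = 19 - (-5 - 4*1296) = 19 - (-5 - 5184) = 19 - 1*(-5189) = 19 + 5189 = 5208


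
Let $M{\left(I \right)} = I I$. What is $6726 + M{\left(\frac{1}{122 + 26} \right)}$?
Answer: $\frac{147326305}{21904} \approx 6726.0$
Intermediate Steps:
$M{\left(I \right)} = I^{2}$
$6726 + M{\left(\frac{1}{122 + 26} \right)} = 6726 + \left(\frac{1}{122 + 26}\right)^{2} = 6726 + \left(\frac{1}{148}\right)^{2} = 6726 + \frac{1}{21904} = \frac{147326305}{21904}$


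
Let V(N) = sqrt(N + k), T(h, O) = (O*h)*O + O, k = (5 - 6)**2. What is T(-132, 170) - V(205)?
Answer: -3814630 - sqrt(206) ≈ -3.8146e+6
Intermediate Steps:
k = 1 (k = (-1)**2 = 1)
T(h, O) = O + h*O**2 (T(h, O) = h*O**2 + O = O + h*O**2)
V(N) = sqrt(1 + N) (V(N) = sqrt(N + 1) = sqrt(1 + N))
T(-132, 170) - V(205) = 170*(1 + 170*(-132)) - sqrt(1 + 205) = 170*(1 - 22440) - sqrt(206) = 170*(-22439) - sqrt(206) = -3814630 - sqrt(206)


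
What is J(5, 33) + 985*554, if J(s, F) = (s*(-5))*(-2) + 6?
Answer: 545746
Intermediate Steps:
J(s, F) = 6 + 10*s (J(s, F) = -5*s*(-2) + 6 = 10*s + 6 = 6 + 10*s)
J(5, 33) + 985*554 = (6 + 10*5) + 985*554 = (6 + 50) + 545690 = 56 + 545690 = 545746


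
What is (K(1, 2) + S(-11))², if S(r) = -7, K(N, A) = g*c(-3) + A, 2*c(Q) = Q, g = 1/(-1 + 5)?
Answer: 1849/64 ≈ 28.891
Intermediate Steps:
g = ¼ (g = 1/4 = ¼ ≈ 0.25000)
c(Q) = Q/2
K(N, A) = -3/8 + A (K(N, A) = ((½)*(-3))/4 + A = (¼)*(-3/2) + A = -3/8 + A)
(K(1, 2) + S(-11))² = ((-3/8 + 2) - 7)² = (13/8 - 7)² = (-43/8)² = 1849/64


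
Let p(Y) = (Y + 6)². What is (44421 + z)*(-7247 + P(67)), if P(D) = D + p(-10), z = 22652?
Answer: -480510972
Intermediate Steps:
p(Y) = (6 + Y)²
P(D) = 16 + D (P(D) = D + (6 - 10)² = D + (-4)² = D + 16 = 16 + D)
(44421 + z)*(-7247 + P(67)) = (44421 + 22652)*(-7247 + (16 + 67)) = 67073*(-7247 + 83) = 67073*(-7164) = -480510972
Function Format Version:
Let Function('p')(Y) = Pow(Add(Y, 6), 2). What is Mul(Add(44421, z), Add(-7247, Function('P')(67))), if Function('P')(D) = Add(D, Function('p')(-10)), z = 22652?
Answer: -480510972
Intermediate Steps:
Function('p')(Y) = Pow(Add(6, Y), 2)
Function('P')(D) = Add(16, D) (Function('P')(D) = Add(D, Pow(Add(6, -10), 2)) = Add(D, Pow(-4, 2)) = Add(D, 16) = Add(16, D))
Mul(Add(44421, z), Add(-7247, Function('P')(67))) = Mul(Add(44421, 22652), Add(-7247, Add(16, 67))) = Mul(67073, Add(-7247, 83)) = Mul(67073, -7164) = -480510972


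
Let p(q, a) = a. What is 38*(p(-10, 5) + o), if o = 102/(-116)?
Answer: 4541/29 ≈ 156.59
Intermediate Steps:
o = -51/58 (o = 102*(-1/116) = -51/58 ≈ -0.87931)
38*(p(-10, 5) + o) = 38*(5 - 51/58) = 38*(239/58) = 4541/29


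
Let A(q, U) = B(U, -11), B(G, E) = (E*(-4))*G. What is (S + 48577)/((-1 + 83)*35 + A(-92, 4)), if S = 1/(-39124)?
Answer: 1900526547/119171704 ≈ 15.948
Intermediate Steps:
B(G, E) = -4*E*G (B(G, E) = (-4*E)*G = -4*E*G)
A(q, U) = 44*U (A(q, U) = -4*(-11)*U = 44*U)
S = -1/39124 ≈ -2.5560e-5
(S + 48577)/((-1 + 83)*35 + A(-92, 4)) = (-1/39124 + 48577)/((-1 + 83)*35 + 44*4) = 1900526547/(39124*(82*35 + 176)) = 1900526547/(39124*(2870 + 176)) = (1900526547/39124)/3046 = (1900526547/39124)*(1/3046) = 1900526547/119171704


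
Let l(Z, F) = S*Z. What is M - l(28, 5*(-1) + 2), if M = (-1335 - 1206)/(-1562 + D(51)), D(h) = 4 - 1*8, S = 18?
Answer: -262241/522 ≈ -502.38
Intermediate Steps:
D(h) = -4 (D(h) = 4 - 8 = -4)
M = 847/522 (M = (-1335 - 1206)/(-1562 - 4) = -2541/(-1566) = -2541*(-1/1566) = 847/522 ≈ 1.6226)
l(Z, F) = 18*Z
M - l(28, 5*(-1) + 2) = 847/522 - 18*28 = 847/522 - 1*504 = 847/522 - 504 = -262241/522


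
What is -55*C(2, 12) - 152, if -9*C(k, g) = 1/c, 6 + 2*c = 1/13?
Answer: -9706/63 ≈ -154.06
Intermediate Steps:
c = -77/26 (c = -3 + (½)/13 = -3 + (½)*(1/13) = -3 + 1/26 = -77/26 ≈ -2.9615)
C(k, g) = 26/693 (C(k, g) = -1/(9*(-77/26)) = -⅑*(-26/77) = 26/693)
-55*C(2, 12) - 152 = -55*26/693 - 152 = -130/63 - 152 = -9706/63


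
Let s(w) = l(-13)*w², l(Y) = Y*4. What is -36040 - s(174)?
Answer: 1538312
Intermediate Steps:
l(Y) = 4*Y
s(w) = -52*w² (s(w) = (4*(-13))*w² = -52*w²)
-36040 - s(174) = -36040 - (-52)*174² = -36040 - (-52)*30276 = -36040 - 1*(-1574352) = -36040 + 1574352 = 1538312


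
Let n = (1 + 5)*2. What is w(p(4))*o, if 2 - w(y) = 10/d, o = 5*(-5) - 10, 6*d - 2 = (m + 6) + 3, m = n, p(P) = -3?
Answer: 490/23 ≈ 21.304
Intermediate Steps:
n = 12 (n = 6*2 = 12)
m = 12
d = 23/6 (d = ⅓ + ((12 + 6) + 3)/6 = ⅓ + (18 + 3)/6 = ⅓ + (⅙)*21 = ⅓ + 7/2 = 23/6 ≈ 3.8333)
o = -35 (o = -25 - 10 = -35)
w(y) = -14/23 (w(y) = 2 - 10/23/6 = 2 - 10*6/23 = 2 - 1*60/23 = 2 - 60/23 = -14/23)
w(p(4))*o = -14/23*(-35) = 490/23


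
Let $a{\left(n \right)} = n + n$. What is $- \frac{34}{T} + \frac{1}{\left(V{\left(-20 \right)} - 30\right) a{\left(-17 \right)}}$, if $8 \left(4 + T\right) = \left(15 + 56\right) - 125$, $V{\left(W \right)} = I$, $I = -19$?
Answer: $\frac{226619}{71638} \approx 3.1634$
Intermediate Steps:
$V{\left(W \right)} = -19$
$a{\left(n \right)} = 2 n$
$T = - \frac{43}{4}$ ($T = -4 + \frac{\left(15 + 56\right) - 125}{8} = -4 + \frac{71 - 125}{8} = -4 + \frac{1}{8} \left(-54\right) = -4 - \frac{27}{4} = - \frac{43}{4} \approx -10.75$)
$- \frac{34}{T} + \frac{1}{\left(V{\left(-20 \right)} - 30\right) a{\left(-17 \right)}} = - \frac{34}{- \frac{43}{4}} + \frac{1}{\left(-19 - 30\right) 2 \left(-17\right)} = \left(-34\right) \left(- \frac{4}{43}\right) + \frac{1}{\left(-49\right) \left(-34\right)} = \frac{136}{43} - - \frac{1}{1666} = \frac{136}{43} + \frac{1}{1666} = \frac{226619}{71638}$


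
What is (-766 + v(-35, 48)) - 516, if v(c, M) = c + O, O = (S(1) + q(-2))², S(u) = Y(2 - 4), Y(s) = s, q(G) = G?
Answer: -1301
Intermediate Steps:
S(u) = -2 (S(u) = 2 - 4 = -2)
O = 16 (O = (-2 - 2)² = (-4)² = 16)
v(c, M) = 16 + c (v(c, M) = c + 16 = 16 + c)
(-766 + v(-35, 48)) - 516 = (-766 + (16 - 35)) - 516 = (-766 - 19) - 516 = -785 - 516 = -1301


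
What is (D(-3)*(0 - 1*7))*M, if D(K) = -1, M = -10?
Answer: -70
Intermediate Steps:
(D(-3)*(0 - 1*7))*M = -(0 - 1*7)*(-10) = -(0 - 7)*(-10) = -1*(-7)*(-10) = 7*(-10) = -70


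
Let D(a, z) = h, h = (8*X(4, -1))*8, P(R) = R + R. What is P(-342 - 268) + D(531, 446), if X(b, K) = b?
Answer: -964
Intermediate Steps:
P(R) = 2*R
h = 256 (h = (8*4)*8 = 32*8 = 256)
D(a, z) = 256
P(-342 - 268) + D(531, 446) = 2*(-342 - 268) + 256 = 2*(-610) + 256 = -1220 + 256 = -964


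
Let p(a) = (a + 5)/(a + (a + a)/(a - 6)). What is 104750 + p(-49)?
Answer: 272038170/2597 ≈ 1.0475e+5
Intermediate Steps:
p(a) = (5 + a)/(a + 2*a/(-6 + a)) (p(a) = (5 + a)/(a + (2*a)/(-6 + a)) = (5 + a)/(a + 2*a/(-6 + a)))
104750 + p(-49) = 104750 + (-30 + (-49)**2 - 1*(-49))/((-49)*(-4 - 49)) = 104750 - 1/49*(-30 + 2401 + 49)/(-53) = 104750 - 1/49*(-1/53)*2420 = 104750 + 2420/2597 = 272038170/2597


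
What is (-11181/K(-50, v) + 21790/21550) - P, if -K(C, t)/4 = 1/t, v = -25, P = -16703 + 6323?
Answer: -512892059/8620 ≈ -59500.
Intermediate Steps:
P = -10380
K(C, t) = -4/t
(-11181/K(-50, v) + 21790/21550) - P = (-11181/((-4/(-25))) + 21790/21550) - 1*(-10380) = (-11181/((-4*(-1/25))) + 21790*(1/21550)) + 10380 = (-11181/4/25 + 2179/2155) + 10380 = (-11181*25/4 + 2179/2155) + 10380 = (-279525/4 + 2179/2155) + 10380 = -602367659/8620 + 10380 = -512892059/8620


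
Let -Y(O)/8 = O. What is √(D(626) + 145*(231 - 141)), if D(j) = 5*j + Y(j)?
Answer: 14*√57 ≈ 105.70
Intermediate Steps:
Y(O) = -8*O
D(j) = -3*j (D(j) = 5*j - 8*j = -3*j)
√(D(626) + 145*(231 - 141)) = √(-3*626 + 145*(231 - 141)) = √(-1878 + 145*90) = √(-1878 + 13050) = √11172 = 14*√57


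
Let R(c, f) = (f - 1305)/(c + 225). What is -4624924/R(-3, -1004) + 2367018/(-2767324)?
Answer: 1420648880632455/3194875558 ≈ 4.4467e+5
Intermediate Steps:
R(c, f) = (-1305 + f)/(225 + c)
-4624924/R(-3, -1004) + 2367018/(-2767324) = -4624924*(225 - 3)/(-1305 - 1004) + 2367018/(-2767324) = -4624924/(-2309/222) + 2367018*(-1/2767324) = -4624924/((1/222)*(-2309)) - 1183509/1383662 = -4624924/(-2309/222) - 1183509/1383662 = -4624924*(-222/2309) - 1183509/1383662 = 1026733128/2309 - 1183509/1383662 = 1420648880632455/3194875558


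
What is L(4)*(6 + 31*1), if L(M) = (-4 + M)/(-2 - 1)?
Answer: 0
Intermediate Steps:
L(M) = 4/3 - M/3 (L(M) = (-4 + M)/(-3) = (-4 + M)*(-1/3) = 4/3 - M/3)
L(4)*(6 + 31*1) = (4/3 - 1/3*4)*(6 + 31*1) = (4/3 - 4/3)*(6 + 31) = 0*37 = 0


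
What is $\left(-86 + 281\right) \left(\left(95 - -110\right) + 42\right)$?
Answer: $48165$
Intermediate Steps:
$\left(-86 + 281\right) \left(\left(95 - -110\right) + 42\right) = 195 \left(\left(95 + 110\right) + 42\right) = 195 \left(205 + 42\right) = 195 \cdot 247 = 48165$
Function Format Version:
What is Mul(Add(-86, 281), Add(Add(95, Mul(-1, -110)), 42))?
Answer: 48165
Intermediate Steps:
Mul(Add(-86, 281), Add(Add(95, Mul(-1, -110)), 42)) = Mul(195, Add(Add(95, 110), 42)) = Mul(195, Add(205, 42)) = Mul(195, 247) = 48165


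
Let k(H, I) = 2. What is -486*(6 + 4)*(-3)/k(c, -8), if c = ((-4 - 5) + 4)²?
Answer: 7290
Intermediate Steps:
c = 25 (c = (-9 + 4)² = (-5)² = 25)
-486*(6 + 4)*(-3)/k(c, -8) = -486*(6 + 4)*(-3)/2 = -486*10*(-3)/2 = -(-14580)/2 = -486*(-15) = 7290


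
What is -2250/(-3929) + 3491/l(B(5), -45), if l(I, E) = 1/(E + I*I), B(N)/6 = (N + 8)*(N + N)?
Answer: 8344281743595/3929 ≈ 2.1238e+9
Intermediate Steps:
B(N) = 12*N*(8 + N) (B(N) = 6*((N + 8)*(N + N)) = 6*((8 + N)*(2*N)) = 6*(2*N*(8 + N)) = 12*N*(8 + N))
l(I, E) = 1/(E + I²)
-2250/(-3929) + 3491/l(B(5), -45) = -2250/(-3929) + 3491/(1/(-45 + (12*5*(8 + 5))²)) = -2250*(-1/3929) + 3491/(1/(-45 + (12*5*13)²)) = 2250/3929 + 3491/(1/(-45 + 780²)) = 2250/3929 + 3491/(1/(-45 + 608400)) = 2250/3929 + 3491/(1/608355) = 2250/3929 + 3491*608355 = 2250/3929 + 2123767305 = 8344281743595/3929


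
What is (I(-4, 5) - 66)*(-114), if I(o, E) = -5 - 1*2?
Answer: 8322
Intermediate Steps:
I(o, E) = -7 (I(o, E) = -5 - 2 = -7)
(I(-4, 5) - 66)*(-114) = (-7 - 66)*(-114) = -73*(-114) = 8322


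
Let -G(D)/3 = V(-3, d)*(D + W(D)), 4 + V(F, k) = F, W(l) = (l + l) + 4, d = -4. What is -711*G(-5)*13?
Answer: 2135133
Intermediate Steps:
W(l) = 4 + 2*l (W(l) = 2*l + 4 = 4 + 2*l)
V(F, k) = -4 + F
G(D) = 84 + 63*D (G(D) = -3*(-4 - 3)*(D + (4 + 2*D)) = -(-21)*(4 + 3*D) = -3*(-28 - 21*D) = 84 + 63*D)
-711*G(-5)*13 = -711*(84 + 63*(-5))*13 = -711*(84 - 315)*13 = -(-164241)*13 = -711*(-3003) = 2135133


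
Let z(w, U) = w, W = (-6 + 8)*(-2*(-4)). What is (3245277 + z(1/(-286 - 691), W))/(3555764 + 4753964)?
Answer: 792658907/2029651064 ≈ 0.39054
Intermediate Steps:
W = 16 (W = 2*8 = 16)
(3245277 + z(1/(-286 - 691), W))/(3555764 + 4753964) = (3245277 + 1/(-286 - 691))/(3555764 + 4753964) = (3245277 + 1/(-977))/8309728 = (3245277 - 1/977)*(1/8309728) = (3170635628/977)*(1/8309728) = 792658907/2029651064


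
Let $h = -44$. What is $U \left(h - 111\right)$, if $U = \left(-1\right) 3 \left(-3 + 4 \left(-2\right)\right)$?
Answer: $-5115$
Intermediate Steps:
$U = 33$ ($U = - 3 \left(-3 - 8\right) = \left(-3\right) \left(-11\right) = 33$)
$U \left(h - 111\right) = 33 \left(-44 - 111\right) = 33 \left(-155\right) = -5115$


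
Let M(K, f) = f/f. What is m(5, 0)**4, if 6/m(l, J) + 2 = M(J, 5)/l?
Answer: 10000/81 ≈ 123.46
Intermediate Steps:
M(K, f) = 1
m(l, J) = 6/(-2 + 1/l)
m(5, 0)**4 = (-6*5/(-1 + 2*5))**4 = (-6*5/(-1 + 10))**4 = (-6*5/9)**4 = (-6*5*1/9)**4 = (-10/3)**4 = 10000/81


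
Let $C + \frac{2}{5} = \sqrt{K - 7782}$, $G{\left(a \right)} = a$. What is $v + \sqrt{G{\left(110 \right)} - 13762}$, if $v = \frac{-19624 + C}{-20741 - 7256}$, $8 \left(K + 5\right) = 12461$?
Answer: $\frac{98122}{139985} + 2 i \sqrt{3413} - \frac{i \sqrt{99670}}{111988} \approx 0.70095 + 116.84 i$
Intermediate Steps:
$K = \frac{12421}{8}$ ($K = -5 + \frac{1}{8} \cdot 12461 = -5 + \frac{12461}{8} = \frac{12421}{8} \approx 1552.6$)
$C = - \frac{2}{5} + \frac{i \sqrt{99670}}{4}$ ($C = - \frac{2}{5} + \sqrt{\frac{12421}{8} - 7782} = - \frac{2}{5} + \sqrt{- \frac{49835}{8}} = - \frac{2}{5} + \frac{i \sqrt{99670}}{4} \approx -0.4 + 78.926 i$)
$v = \frac{98122}{139985} - \frac{i \sqrt{99670}}{111988}$ ($v = \frac{-19624 - \left(\frac{2}{5} - \frac{i \sqrt{99670}}{4}\right)}{-20741 - 7256} = \frac{- \frac{98122}{5} + \frac{i \sqrt{99670}}{4}}{-27997} = \left(- \frac{98122}{5} + \frac{i \sqrt{99670}}{4}\right) \left(- \frac{1}{27997}\right) = \frac{98122}{139985} - \frac{i \sqrt{99670}}{111988} \approx 0.70095 - 0.0028191 i$)
$v + \sqrt{G{\left(110 \right)} - 13762} = \left(\frac{98122}{139985} - \frac{i \sqrt{99670}}{111988}\right) + \sqrt{110 - 13762} = \left(\frac{98122}{139985} - \frac{i \sqrt{99670}}{111988}\right) + \sqrt{-13652} = \left(\frac{98122}{139985} - \frac{i \sqrt{99670}}{111988}\right) + 2 i \sqrt{3413} = \frac{98122}{139985} + 2 i \sqrt{3413} - \frac{i \sqrt{99670}}{111988}$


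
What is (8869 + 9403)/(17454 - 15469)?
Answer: 18272/1985 ≈ 9.2050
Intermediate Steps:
(8869 + 9403)/(17454 - 15469) = 18272/1985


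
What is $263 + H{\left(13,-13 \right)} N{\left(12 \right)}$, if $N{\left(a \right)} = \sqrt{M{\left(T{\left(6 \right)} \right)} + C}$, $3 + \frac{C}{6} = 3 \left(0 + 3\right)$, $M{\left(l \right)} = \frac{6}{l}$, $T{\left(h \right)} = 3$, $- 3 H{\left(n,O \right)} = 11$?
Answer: $263 - \frac{11 \sqrt{38}}{3} \approx 240.4$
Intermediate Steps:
$H{\left(n,O \right)} = - \frac{11}{3}$ ($H{\left(n,O \right)} = \left(- \frac{1}{3}\right) 11 = - \frac{11}{3}$)
$C = 36$ ($C = -18 + 6 \cdot 3 \left(0 + 3\right) = -18 + 6 \cdot 3 \cdot 3 = -18 + 6 \cdot 9 = -18 + 54 = 36$)
$N{\left(a \right)} = \sqrt{38}$ ($N{\left(a \right)} = \sqrt{\frac{6}{3} + 36} = \sqrt{6 \cdot \frac{1}{3} + 36} = \sqrt{2 + 36} = \sqrt{38}$)
$263 + H{\left(13,-13 \right)} N{\left(12 \right)} = 263 - \frac{11 \sqrt{38}}{3}$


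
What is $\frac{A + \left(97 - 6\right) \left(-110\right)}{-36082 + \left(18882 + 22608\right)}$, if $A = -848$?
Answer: $- \frac{5429}{2704} \approx -2.0078$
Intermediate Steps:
$\frac{A + \left(97 - 6\right) \left(-110\right)}{-36082 + \left(18882 + 22608\right)} = \frac{-848 + \left(97 - 6\right) \left(-110\right)}{-36082 + \left(18882 + 22608\right)} = \frac{-848 + 91 \left(-110\right)}{-36082 + 41490} = \frac{-848 - 10010}{5408} = \left(-10858\right) \frac{1}{5408} = - \frac{5429}{2704}$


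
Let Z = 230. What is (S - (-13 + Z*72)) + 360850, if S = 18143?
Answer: 362446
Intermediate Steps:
(S - (-13 + Z*72)) + 360850 = (18143 - (-13 + 230*72)) + 360850 = (18143 - (-13 + 16560)) + 360850 = (18143 - 1*16547) + 360850 = (18143 - 16547) + 360850 = 1596 + 360850 = 362446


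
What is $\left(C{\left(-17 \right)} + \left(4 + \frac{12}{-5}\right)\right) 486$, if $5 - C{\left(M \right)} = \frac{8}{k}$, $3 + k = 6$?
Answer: $\frac{9558}{5} \approx 1911.6$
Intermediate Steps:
$k = 3$ ($k = -3 + 6 = 3$)
$C{\left(M \right)} = \frac{7}{3}$ ($C{\left(M \right)} = 5 - \frac{8}{3} = \frac{7}{3}$)
$\left(C{\left(-17 \right)} + \left(4 + \frac{12}{-5}\right)\right) 486 = \left(\frac{7}{3} + \left(4 + \frac{12}{-5}\right)\right) 486 = \left(\frac{7}{3} + \left(4 + 12 \left(- \frac{1}{5}\right)\right)\right) 486 = \left(\frac{7}{3} + \left(4 - \frac{12}{5}\right)\right) 486 = \left(\frac{7}{3} + \frac{8}{5}\right) 486 = \frac{59}{15} \cdot 486 = \frac{9558}{5}$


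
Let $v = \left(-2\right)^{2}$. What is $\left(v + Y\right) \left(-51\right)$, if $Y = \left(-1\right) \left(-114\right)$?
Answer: $-6018$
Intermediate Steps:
$v = 4$
$Y = 114$
$\left(v + Y\right) \left(-51\right) = \left(4 + 114\right) \left(-51\right) = 118 \left(-51\right) = -6018$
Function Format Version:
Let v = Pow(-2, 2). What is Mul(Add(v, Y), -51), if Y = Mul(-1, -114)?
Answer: -6018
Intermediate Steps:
v = 4
Y = 114
Mul(Add(v, Y), -51) = Mul(Add(4, 114), -51) = Mul(118, -51) = -6018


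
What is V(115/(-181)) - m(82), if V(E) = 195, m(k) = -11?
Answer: 206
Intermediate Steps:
V(115/(-181)) - m(82) = 195 - 1*(-11) = 195 + 11 = 206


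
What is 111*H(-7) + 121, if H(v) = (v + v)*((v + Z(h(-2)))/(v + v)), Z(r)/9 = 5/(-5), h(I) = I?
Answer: -1655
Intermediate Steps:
Z(r) = -9 (Z(r) = 9*(5/(-5)) = 9*(5*(-⅕)) = 9*(-1) = -9)
H(v) = -9 + v (H(v) = (v + v)*((v - 9)/(v + v)) = (2*v)*((-9 + v)/((2*v))) = (2*v)*((-9 + v)*(1/(2*v))) = (2*v)*((-9 + v)/(2*v)) = -9 + v)
111*H(-7) + 121 = 111*(-9 - 7) + 121 = 111*(-16) + 121 = -1776 + 121 = -1655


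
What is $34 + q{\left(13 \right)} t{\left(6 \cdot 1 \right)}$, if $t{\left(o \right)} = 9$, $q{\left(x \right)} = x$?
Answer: $151$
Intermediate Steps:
$34 + q{\left(13 \right)} t{\left(6 \cdot 1 \right)} = 34 + 13 \cdot 9 = 34 + 117 = 151$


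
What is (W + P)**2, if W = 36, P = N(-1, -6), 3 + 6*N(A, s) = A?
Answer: 11236/9 ≈ 1248.4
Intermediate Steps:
N(A, s) = -1/2 + A/6
P = -2/3 (P = -1/2 + (1/6)*(-1) = -1/2 - 1/6 = -2/3 ≈ -0.66667)
(W + P)**2 = (36 - 2/3)**2 = (106/3)**2 = 11236/9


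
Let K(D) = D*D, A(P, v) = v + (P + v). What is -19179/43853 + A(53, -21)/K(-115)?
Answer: -253159892/579955925 ≈ -0.43652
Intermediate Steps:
A(P, v) = P + 2*v
K(D) = D²
-19179/43853 + A(53, -21)/K(-115) = -19179/43853 + (53 + 2*(-21))/((-115)²) = -19179*1/43853 + (53 - 42)/13225 = -19179/43853 + 11*(1/13225) = -19179/43853 + 11/13225 = -253159892/579955925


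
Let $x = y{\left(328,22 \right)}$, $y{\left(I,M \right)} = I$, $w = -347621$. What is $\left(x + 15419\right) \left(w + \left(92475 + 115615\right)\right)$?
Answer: $-2197194657$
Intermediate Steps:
$x = 328$
$\left(x + 15419\right) \left(w + \left(92475 + 115615\right)\right) = \left(328 + 15419\right) \left(-347621 + \left(92475 + 115615\right)\right) = 15747 \left(-347621 + 208090\right) = 15747 \left(-139531\right) = -2197194657$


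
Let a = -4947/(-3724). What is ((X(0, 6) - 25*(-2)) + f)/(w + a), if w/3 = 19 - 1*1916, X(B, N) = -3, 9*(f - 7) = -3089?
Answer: 9693572/190695033 ≈ 0.050833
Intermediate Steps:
f = -3026/9 (f = 7 + (1/9)*(-3089) = 7 - 3089/9 = -3026/9 ≈ -336.22)
a = 4947/3724 (a = -4947*(-1/3724) = 4947/3724 ≈ 1.3284)
w = -5691 (w = 3*(19 - 1*1916) = 3*(19 - 1916) = 3*(-1897) = -5691)
((X(0, 6) - 25*(-2)) + f)/(w + a) = ((-3 - 25*(-2)) - 3026/9)/(-5691 + 4947/3724) = ((-3 + 50) - 3026/9)/(-21188337/3724) = (47 - 3026/9)*(-3724/21188337) = -2603/9*(-3724/21188337) = 9693572/190695033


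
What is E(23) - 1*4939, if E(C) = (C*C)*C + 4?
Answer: 7232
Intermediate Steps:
E(C) = 4 + C³ (E(C) = C²*C + 4 = C³ + 4 = 4 + C³)
E(23) - 1*4939 = (4 + 23³) - 1*4939 = (4 + 12167) - 4939 = 12171 - 4939 = 7232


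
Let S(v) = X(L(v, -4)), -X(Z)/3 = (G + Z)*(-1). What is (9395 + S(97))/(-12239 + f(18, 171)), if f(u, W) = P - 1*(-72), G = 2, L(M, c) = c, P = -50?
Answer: -9389/12217 ≈ -0.76852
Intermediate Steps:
X(Z) = 6 + 3*Z (X(Z) = -3*(2 + Z)*(-1) = -3*(-2 - Z) = 6 + 3*Z)
f(u, W) = 22 (f(u, W) = -50 - 1*(-72) = -50 + 72 = 22)
S(v) = -6 (S(v) = 6 + 3*(-4) = 6 - 12 = -6)
(9395 + S(97))/(-12239 + f(18, 171)) = (9395 - 6)/(-12239 + 22) = 9389/(-12217) = 9389*(-1/12217) = -9389/12217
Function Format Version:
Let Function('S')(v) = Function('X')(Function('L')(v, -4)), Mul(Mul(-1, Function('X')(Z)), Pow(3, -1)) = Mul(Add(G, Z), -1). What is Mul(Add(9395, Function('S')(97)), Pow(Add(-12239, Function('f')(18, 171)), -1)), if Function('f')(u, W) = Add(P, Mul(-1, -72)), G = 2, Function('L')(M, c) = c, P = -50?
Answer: Rational(-9389, 12217) ≈ -0.76852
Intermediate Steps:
Function('X')(Z) = Add(6, Mul(3, Z)) (Function('X')(Z) = Mul(-3, Mul(Add(2, Z), -1)) = Mul(-3, Add(-2, Mul(-1, Z))) = Add(6, Mul(3, Z)))
Function('f')(u, W) = 22 (Function('f')(u, W) = Add(-50, Mul(-1, -72)) = Add(-50, 72) = 22)
Function('S')(v) = -6 (Function('S')(v) = Add(6, Mul(3, -4)) = Add(6, -12) = -6)
Mul(Add(9395, Function('S')(97)), Pow(Add(-12239, Function('f')(18, 171)), -1)) = Mul(Add(9395, -6), Pow(Add(-12239, 22), -1)) = Mul(9389, Pow(-12217, -1)) = Mul(9389, Rational(-1, 12217)) = Rational(-9389, 12217)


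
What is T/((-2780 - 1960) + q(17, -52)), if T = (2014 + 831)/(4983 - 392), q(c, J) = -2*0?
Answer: -569/4352268 ≈ -0.00013074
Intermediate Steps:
q(c, J) = 0
T = 2845/4591 ≈ 0.61969
T/((-2780 - 1960) + q(17, -52)) = 2845/(4591*((-2780 - 1960) + 0)) = 2845/(4591*(-4740 + 0)) = (2845/4591)/(-4740) = (2845/4591)*(-1/4740) = -569/4352268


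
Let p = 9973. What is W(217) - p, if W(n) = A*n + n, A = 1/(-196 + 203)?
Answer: -9725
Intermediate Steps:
A = 1/7 ≈ 0.14286
W(n) = 8*n/7 (W(n) = n/7 + n = 8*n/7)
W(217) - p = (8/7)*217 - 1*9973 = 248 - 9973 = -9725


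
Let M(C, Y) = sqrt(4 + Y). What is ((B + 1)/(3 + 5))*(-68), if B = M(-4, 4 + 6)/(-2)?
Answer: -17/2 + 17*sqrt(14)/4 ≈ 7.4020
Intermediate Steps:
B = -sqrt(14)/2 (B = sqrt(4 + (4 + 6))/(-2) = sqrt(4 + 10)*(-1/2) = sqrt(14)*(-1/2) = -sqrt(14)/2 ≈ -1.8708)
((B + 1)/(3 + 5))*(-68) = ((-sqrt(14)/2 + 1)/(3 + 5))*(-68) = ((1 - sqrt(14)/2)/8)*(-68) = ((1 - sqrt(14)/2)*(1/8))*(-68) = (1/8 - sqrt(14)/16)*(-68) = -17/2 + 17*sqrt(14)/4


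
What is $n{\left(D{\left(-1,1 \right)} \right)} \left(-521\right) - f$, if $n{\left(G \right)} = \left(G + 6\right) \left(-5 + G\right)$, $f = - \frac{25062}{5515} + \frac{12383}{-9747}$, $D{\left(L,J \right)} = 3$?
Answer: $\frac{504424195049}{53754705} \approx 9383.8$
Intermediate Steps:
$f = - \frac{312571559}{53754705}$ ($f = \left(-25062\right) \frac{1}{5515} + 12383 \left(- \frac{1}{9747}\right) = - \frac{25062}{5515} - \frac{12383}{9747} = - \frac{312571559}{53754705} \approx -5.8148$)
$n{\left(G \right)} = \left(-5 + G\right) \left(6 + G\right)$ ($n{\left(G \right)} = \left(6 + G\right) \left(-5 + G\right) = \left(-5 + G\right) \left(6 + G\right)$)
$n{\left(D{\left(-1,1 \right)} \right)} \left(-521\right) - f = \left(-30 + 3 + 3^{2}\right) \left(-521\right) - - \frac{312571559}{53754705} = \left(-30 + 3 + 9\right) \left(-521\right) + \frac{312571559}{53754705} = \left(-18\right) \left(-521\right) + \frac{312571559}{53754705} = 9378 + \frac{312571559}{53754705} = \frac{504424195049}{53754705}$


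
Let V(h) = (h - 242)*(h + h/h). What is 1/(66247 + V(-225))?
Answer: 1/170855 ≈ 5.8529e-6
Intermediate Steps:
V(h) = (1 + h)*(-242 + h) (V(h) = (-242 + h)*(h + 1) = (-242 + h)*(1 + h) = (1 + h)*(-242 + h))
1/(66247 + V(-225)) = 1/(66247 + (-242 + (-225)² - 241*(-225))) = 1/(66247 + (-242 + 50625 + 54225)) = 1/(66247 + 104608) = 1/170855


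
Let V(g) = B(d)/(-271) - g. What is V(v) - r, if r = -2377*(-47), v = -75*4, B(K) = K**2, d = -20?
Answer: -30194949/271 ≈ -1.1142e+5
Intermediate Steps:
v = -300
V(g) = -400/271 - g (V(g) = (-20)**2/(-271) - g = 400*(-1/271) - g = -400/271 - g)
r = 111719
V(v) - r = (-400/271 - 1*(-300)) - 1*111719 = (-400/271 + 300) - 111719 = 80900/271 - 111719 = -30194949/271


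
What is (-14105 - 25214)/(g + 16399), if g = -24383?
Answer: 39319/7984 ≈ 4.9247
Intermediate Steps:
(-14105 - 25214)/(g + 16399) = (-14105 - 25214)/(-24383 + 16399) = -39319/(-7984) = -39319*(-1/7984) = 39319/7984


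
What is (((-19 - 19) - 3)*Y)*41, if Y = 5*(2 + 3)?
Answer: -42025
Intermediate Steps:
Y = 25 (Y = 5*5 = 25)
(((-19 - 19) - 3)*Y)*41 = (((-19 - 19) - 3)*25)*41 = ((-38 - 3)*25)*41 = -41*25*41 = -1025*41 = -42025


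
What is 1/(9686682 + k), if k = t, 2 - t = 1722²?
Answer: 1/6721400 ≈ 1.4878e-7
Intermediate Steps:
t = -2965282 (t = 2 - 1*1722² = 2 - 1*2965284 = 2 - 2965284 = -2965282)
k = -2965282
1/(9686682 + k) = 1/(9686682 - 2965282) = 1/6721400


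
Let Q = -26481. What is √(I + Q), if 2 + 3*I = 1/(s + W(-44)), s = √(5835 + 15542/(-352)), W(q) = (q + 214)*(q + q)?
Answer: √(-156881630532 + 238335*√11211079)/(3*√(658240 - √11211079)) ≈ 162.73*I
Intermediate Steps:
W(q) = 2*q*(214 + q) (W(q) = (214 + q)*(2*q) = 2*q*(214 + q))
s = √11211079/44 (s = √(5835 + 15542*(-1/352)) = √(5835 - 7771/176) = √(1019189/176) = √11211079/44 ≈ 76.098)
I = -⅔ + 1/(3*(-14960 + √11211079/44)) (I = -⅔ + 1/(3*(√11211079/44 + 2*(-44)*(214 - 44))) = -⅔ + 1/(3*(√11211079/44 + 2*(-44)*170)) = -⅔ + 1/(3*(√11211079/44 - 14960)) = -⅔ + 1/(3*(-14960 + √11211079/44)) ≈ -0.66669)
√(I + Q) = √((-78778757782/118164187233 - 4*√11211079/118164187233) - 26481) = √(-3129184620874855/118164187233 - 4*√11211079/118164187233)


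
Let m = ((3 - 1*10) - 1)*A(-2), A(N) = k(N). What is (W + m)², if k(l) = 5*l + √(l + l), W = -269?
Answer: 35465 + 6048*I ≈ 35465.0 + 6048.0*I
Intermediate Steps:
k(l) = 5*l + √2*√l (k(l) = 5*l + √(2*l) = 5*l + √2*√l)
A(N) = 5*N + √2*√N
m = 80 - 16*I (m = ((3 - 1*10) - 1)*(5*(-2) + √2*√(-2)) = ((3 - 10) - 1)*(-10 + √2*(I*√2)) = (-7 - 1)*(-10 + 2*I) = -8*(-10 + 2*I) = 80 - 16*I ≈ 80.0 - 16.0*I)
(W + m)² = (-269 + (80 - 16*I))² = (-189 - 16*I)²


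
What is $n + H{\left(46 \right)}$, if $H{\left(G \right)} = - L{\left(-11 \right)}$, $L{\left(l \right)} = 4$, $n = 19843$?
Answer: $19839$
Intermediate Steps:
$H{\left(G \right)} = -4$ ($H{\left(G \right)} = \left(-1\right) 4 = -4$)
$n + H{\left(46 \right)} = 19843 - 4 = 19839$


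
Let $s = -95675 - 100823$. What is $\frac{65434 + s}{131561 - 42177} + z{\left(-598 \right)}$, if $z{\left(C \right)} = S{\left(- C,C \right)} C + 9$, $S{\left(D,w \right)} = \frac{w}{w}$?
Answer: $- \frac{6597280}{11173} \approx -590.47$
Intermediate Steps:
$S{\left(D,w \right)} = 1$
$s = -196498$ ($s = -95675 - 100823 = -196498$)
$z{\left(C \right)} = 9 + C$ ($z{\left(C \right)} = 1 C + 9 = C + 9 = 9 + C$)
$\frac{65434 + s}{131561 - 42177} + z{\left(-598 \right)} = \frac{65434 - 196498}{131561 - 42177} + \left(9 - 598\right) = - \frac{131064}{89384} - 589 = \left(-131064\right) \frac{1}{89384} - 589 = - \frac{16383}{11173} - 589 = - \frac{6597280}{11173}$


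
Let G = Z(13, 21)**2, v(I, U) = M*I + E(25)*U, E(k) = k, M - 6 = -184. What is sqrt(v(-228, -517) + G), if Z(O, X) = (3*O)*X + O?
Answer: 3*sqrt(79987) ≈ 848.46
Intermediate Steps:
M = -178 (M = 6 - 184 = -178)
Z(O, X) = O + 3*O*X (Z(O, X) = 3*O*X + O = O + 3*O*X)
v(I, U) = -178*I + 25*U
G = 692224 (G = (13*(1 + 3*21))**2 = (13*(1 + 63))**2 = (13*64)**2 = 832**2 = 692224)
sqrt(v(-228, -517) + G) = sqrt((-178*(-228) + 25*(-517)) + 692224) = sqrt((40584 - 12925) + 692224) = sqrt(27659 + 692224) = sqrt(719883) = 3*sqrt(79987)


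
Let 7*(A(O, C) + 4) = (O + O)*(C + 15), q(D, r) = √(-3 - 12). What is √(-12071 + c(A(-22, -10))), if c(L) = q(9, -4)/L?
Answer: √(-185603696 - 434*I*√15)/124 ≈ 0.0004975 - 109.87*I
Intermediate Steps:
q(D, r) = I*√15 (q(D, r) = √(-15) = I*√15)
A(O, C) = -4 + 2*O*(15 + C)/7 (A(O, C) = -4 + ((O + O)*(C + 15))/7 = -4 + ((2*O)*(15 + C))/7 = -4 + (2*O*(15 + C))/7 = -4 + 2*O*(15 + C)/7)
c(L) = I*√15/L (c(L) = (I*√15)/L = I*√15/L)
√(-12071 + c(A(-22, -10))) = √(-12071 + I*√15/(-4 + (30/7)*(-22) + (2/7)*(-10)*(-22))) = √(-12071 + I*√15/(-4 - 660/7 + 440/7)) = √(-12071 + I*√15/(-248/7)) = √(-12071 + I*√15*(-7/248)) = √(-12071 - 7*I*√15/248)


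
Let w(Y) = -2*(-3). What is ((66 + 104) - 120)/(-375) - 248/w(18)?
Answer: -622/15 ≈ -41.467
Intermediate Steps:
w(Y) = 6
((66 + 104) - 120)/(-375) - 248/w(18) = ((66 + 104) - 120)/(-375) - 248/6 = (170 - 120)*(-1/375) - 248*⅙ = 50*(-1/375) - 124/3 = -2/15 - 124/3 = -622/15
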